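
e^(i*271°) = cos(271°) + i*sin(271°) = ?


cos(271°) = 0.0175
sin(271°) = -0.9998

e^(i*271°) = 0.0175 - 0.9998i


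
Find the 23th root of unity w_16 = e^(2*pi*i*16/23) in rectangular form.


Angle = 360*16/23 = 250.4348°
a = cos(250.4348°) = -0.3349
b = sin(250.4348°) = -0.9423

-0.3349 - 0.9423i


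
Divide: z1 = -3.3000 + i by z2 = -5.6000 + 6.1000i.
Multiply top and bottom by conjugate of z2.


Conjugate of z2 = -5.6000 - 6.1000i
Numerator: (-3.3000 + i)(-5.6000 - 6.1000i) = 24.5800 + 14.5300i
Denominator: (-5.6)^2 + 6.1^2 = 68.57
Result = (24.5800 + 14.5300i)/68.57

0.3585 + 0.2119i


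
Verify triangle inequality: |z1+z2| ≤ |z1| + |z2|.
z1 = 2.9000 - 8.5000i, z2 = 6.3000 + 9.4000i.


|z1| = sqrt(2.9^2 + (-8.5)^2) = sqrt(80.66) = 8.9811
|z2| = sqrt(6.3^2 + 9.4^2) = sqrt(128.05) = 11.3159
z1+z2 = 9.2000 + 0.9000i
|z1+z2| = sqrt(85.45) = 9.2439
|z1|+|z2| = 8.9811 + 11.3159 = 20.2970

|z1+z2| = 9.2439 ≤ |z1|+|z2| = 20.2970 (verified)


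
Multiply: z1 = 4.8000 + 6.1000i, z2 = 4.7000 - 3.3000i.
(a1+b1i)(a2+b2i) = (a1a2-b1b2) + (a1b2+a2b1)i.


Real = 4.8*4.7 - 6.1*(-3.3) = 22.56 - (-20.13) = 42.69
Imag = 4.8*(-3.3) + 4.7*6.1 = -15.84 + 28.67 = 12.83

42.6900 + 12.8300i


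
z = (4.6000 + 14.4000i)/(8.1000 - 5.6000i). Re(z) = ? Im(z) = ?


Multiply by conjugate: (4.6000 + 14.4000i)(8.1000 + 5.6000i) / (8.1^2 + (-5.6)^2)
Numerator real = 4.6*8.1 + 14.4*(-5.6) = -43.38
Numerator imag = 14.4*8.1 - 4.6*(-5.6) = 142.4
Denominator = 96.97
Re(z) = -43.38/96.97 = -0.4474
Im(z) = 142.4/96.97 = 1.4685

Re(z) = -0.4474, Im(z) = 1.4685


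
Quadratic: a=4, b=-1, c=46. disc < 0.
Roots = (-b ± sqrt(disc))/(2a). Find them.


disc = (-1)^2 - 4*4*46 = 1 - 736 = -735
sqrt(|disc|) = sqrt(735) = 27.1109
Real part = 1/(2*4) = 0.1250
Imag part = 27.1109/(2*4) = 3.3889

0.1250 ± 3.3889i


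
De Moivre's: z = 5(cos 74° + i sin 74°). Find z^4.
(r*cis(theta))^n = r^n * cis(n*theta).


r^4 = 5^4 = 625
n*theta = 4*74° = 296° = 296° (mod 360)
a = 625*cos(296°) = 273.9820
b = 625*sin(296°) = -561.7463

625 cis(296°) = 273.9820 - 561.7463i


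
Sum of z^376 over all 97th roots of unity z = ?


The roots are w_k = w^k with w = e^(2*pi*i/97), and (w^k)^376 = (w^376)^k.
So S = 1 + u + u^2 + ... + u^(96) with u = w^376.
376 = 3*97 + 85, so 376 is not a multiple of 97: u = (w^97)^3 * w^85 = w^85 ≠ 1 (w is a primitive 97th root), while u^97 = (w^97)^376 = 1.
Geometric series: S = (1 - u^97)/(1 - u) = (1 - 1)/(1 - u) = 0

S = 0


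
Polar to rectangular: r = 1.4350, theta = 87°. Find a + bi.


a = 1.4350*cos(87°) = 1.4350*0.0523 = 0.0751
b = 1.4350*sin(87°) = 1.4350*0.9986 = 1.4330

0.0751 + 1.4330i


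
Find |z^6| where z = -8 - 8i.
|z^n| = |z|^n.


|z| = sqrt(64+64) = sqrt(128) = 11.3137
|z^6| = |z|^6 = (sqrt(128))^6 = 128^3 = 2097152

|z^6| = 2097152


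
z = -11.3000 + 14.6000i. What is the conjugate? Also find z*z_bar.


z_bar = -11.3000 - 14.6000i
z*z_bar = (-11.3)^2 + 14.6^2 = 127.69 + 213.16 = 340.85

z_bar = -11.3000 - 14.6000i, z*z_bar = 340.85


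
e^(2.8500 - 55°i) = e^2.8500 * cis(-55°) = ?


e^2.8500 = 17.2878
cos(-55°) = 0.57358
sin(-55°) = -0.81915
Real = 17.2878*0.57358 = 9.9159
Imag = 17.2878*(-0.81915) = -14.1613

9.9159 - 14.1613i


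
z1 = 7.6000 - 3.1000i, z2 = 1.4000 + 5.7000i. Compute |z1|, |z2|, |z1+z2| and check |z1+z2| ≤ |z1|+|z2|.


|z1| = sqrt(7.6^2 + (-3.1)^2) = sqrt(67.37) = 8.2079
|z2| = sqrt(1.4^2 + 5.7^2) = sqrt(34.45) = 5.8694
z1+z2 = 9.0000 + 2.6000i
|z1+z2| = sqrt(87.76) = 9.3680
|z1|+|z2| = 8.2079 + 5.8694 = 14.0773

|z1+z2| = 9.3680 ≤ |z1|+|z2| = 14.0773 (verified)


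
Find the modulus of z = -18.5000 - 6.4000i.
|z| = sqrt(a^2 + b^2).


|z| = sqrt((-18.5)^2 + (-6.4)^2) = sqrt(342.25 + 40.96) = sqrt(383.21) = 19.5758

|z| = 19.5758


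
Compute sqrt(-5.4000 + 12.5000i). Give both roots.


|z| = sqrt(29.16+156.25) = 13.6165
sqrt((|z|+a)/2) = sqrt((13.6165+(-5.4))/2) = sqrt(4.1083) = 2.0269
sqrt((|z|-a)/2) = sqrt((13.6165-(-5.4))/2) = sqrt(9.5083) = 3.0835

±(2.0269 + 3.0835i) i.e. 2.0269 + 3.0835i and -2.0269 - 3.0835i


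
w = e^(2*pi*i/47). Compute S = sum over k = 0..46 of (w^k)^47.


The roots are w_k = w^k with w = e^(2*pi*i/47), and (w^k)^47 = (w^47)^k.
So S = 1 + u + u^2 + ... + u^(46) with u = w^47.
47 = 1*47 + 0, so 47 is a multiple of 47 and u = (w^47)^1 = 1.
Every one of the 47 terms equals 1: S = 47

S = 47


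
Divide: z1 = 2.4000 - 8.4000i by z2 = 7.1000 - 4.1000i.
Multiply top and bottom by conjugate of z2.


Conjugate of z2 = 7.1000 + 4.1000i
Numerator: (2.4000 - 8.4000i)(7.1000 + 4.1000i) = 51.4800 - 49.8000i
Denominator: 7.1^2 + (-4.1)^2 = 67.22
Result = (51.4800 - 49.8000i)/67.22

0.7658 - 0.7409i


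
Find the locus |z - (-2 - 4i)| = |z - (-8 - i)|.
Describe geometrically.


Equal distances means the locus is the perpendicular bisector of z1 and z2.
Midpoint = ((-2+(-8))/2, (-4+(-1))/2) = (-5.0000, -2.5000)

Perpendicular bisector through (-5.0000, -2.5000)


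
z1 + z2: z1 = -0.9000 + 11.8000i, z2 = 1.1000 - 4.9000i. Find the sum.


Real: -0.9 + 1.1 = 0.2
Imag: 11.8 - 4.9 = 6.9

0.2000 + 6.9000i


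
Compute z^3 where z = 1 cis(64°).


r^3 = 1^3 = 1
n*theta = 3*64° = 192° = 192° (mod 360)
a = 1*cos(192°) = -0.9781
b = 1*sin(192°) = -0.2079

1 cis(192°) = -0.9781 - 0.2079i


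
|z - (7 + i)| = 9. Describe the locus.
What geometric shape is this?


|z - z0| = r is a circle with center z0 and radius r.
Center = (7, 1), radius = 9

Circle with center (7, 1) and radius 9


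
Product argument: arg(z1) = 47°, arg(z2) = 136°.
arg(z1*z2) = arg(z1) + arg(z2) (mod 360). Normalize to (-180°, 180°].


arg(z1*z2) = 47° + 136° = 183°
Normalized to (-180°, 180°]: -177°

-177°


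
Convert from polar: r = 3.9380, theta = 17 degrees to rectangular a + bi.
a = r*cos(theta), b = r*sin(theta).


a = 3.9380*cos(17°) = 3.9380*0.9563 = 3.7659
b = 3.9380*sin(17°) = 3.9380*0.29237 = 1.1514

3.7659 + 1.1514i


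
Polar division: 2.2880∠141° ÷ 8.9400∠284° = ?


r = 2.2880 / 8.9400 = 0.2559
theta = 141° - 284° = -143° = 217° (mod 360)

0.2559 cis(217°)


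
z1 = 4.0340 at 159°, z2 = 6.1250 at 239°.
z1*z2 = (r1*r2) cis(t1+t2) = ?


r = 4.0340 * 6.1250 = 24.7082
theta = 159° + 239° = 398° = 38° (mod 360)

24.7082 cis(38°)


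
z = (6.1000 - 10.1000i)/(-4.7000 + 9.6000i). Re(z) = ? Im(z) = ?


Multiply by conjugate: (6.1000 - 10.1000i)(-4.7000 - 9.6000i) / ((-4.7)^2 + 9.6^2)
Numerator real = 6.1*(-4.7) - (10.1)*9.6 = -125.63
Numerator imag = -10.1*(-4.7) - 6.1*9.6 = -11.09
Denominator = 114.25
Re(z) = -125.63/114.25 = -1.0996
Im(z) = -11.09/114.25 = -0.0971

Re(z) = -1.0996, Im(z) = -0.0971


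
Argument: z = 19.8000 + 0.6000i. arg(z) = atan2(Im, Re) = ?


Re = 19.8, Im = 0.6
arg = atan2(0.6, 19.8) = 1.7357 degrees

arg(z) = 1.7357 degrees


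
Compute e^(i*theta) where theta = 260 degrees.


cos(260°) = -0.1736
sin(260°) = -0.9848

e^(i*260°) = -0.1736 - 0.9848i


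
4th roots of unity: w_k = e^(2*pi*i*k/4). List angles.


The 4th roots of unity are cis(360k/4°) for k=0..3
Angle step = 360/4 = 90°
Primitive root: cis(90°)
Primitive root = 0 + 1.0000i

4 roots at angles: 0°, 90°, 180°, 270°


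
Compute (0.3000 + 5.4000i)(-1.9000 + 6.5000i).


Real = 0.3*(-1.9) - 5.4*6.5 = -0.57 - 35.1 = -35.67
Imag = 0.3*6.5 - (1.9)*5.4 = 1.95 - (10.26) = -8.31

-35.6700 - 8.3100i


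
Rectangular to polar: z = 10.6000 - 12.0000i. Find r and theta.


r = sqrt(112.36+144) = sqrt(256.36) = 16.0112
theta = atan2(-12, 10.6) = -48.5448 degrees

r = 16.0112, theta = -48.5448 degrees


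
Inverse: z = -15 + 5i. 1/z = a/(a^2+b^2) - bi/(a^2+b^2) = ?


|z|^2 = 225+25 = 250
1/z = (-15 - 5i)/250

1/z = -0.0600 - 0.0200i


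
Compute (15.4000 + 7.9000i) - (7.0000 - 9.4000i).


Real: 15.4 - 7 = 8.4
Imag: 7.9 + 9.4 = 17.3

8.4000 + 17.3000i


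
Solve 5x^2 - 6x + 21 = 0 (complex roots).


disc = (-6)^2 - 4*5*21 = 36 - 420 = -384
sqrt(|disc|) = sqrt(384) = 19.5959
Real part = 6/(2*5) = 0.6000
Imag part = 19.5959/(2*5) = 1.9596

0.6000 ± 1.9596i


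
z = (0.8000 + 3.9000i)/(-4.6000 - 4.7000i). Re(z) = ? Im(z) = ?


Multiply by conjugate: (0.8000 + 3.9000i)(-4.6000 + 4.7000i) / ((-4.6)^2 + (-4.7)^2)
Numerator real = 0.8*(-4.6) + 3.9*(-4.7) = -22.01
Numerator imag = 3.9*(-4.6) - 0.8*(-4.7) = -14.18
Denominator = 43.25
Re(z) = -22.01/43.25 = -0.5089
Im(z) = -14.18/43.25 = -0.3279

Re(z) = -0.5089, Im(z) = -0.3279


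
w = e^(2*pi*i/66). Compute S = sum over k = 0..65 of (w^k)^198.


The roots are w_k = w^k with w = e^(2*pi*i/66), and (w^k)^198 = (w^198)^k.
So S = 1 + u + u^2 + ... + u^(65) with u = w^198.
198 = 3*66 + 0, so 198 is a multiple of 66 and u = (w^66)^3 = 1.
Every one of the 66 terms equals 1: S = 66

S = 66


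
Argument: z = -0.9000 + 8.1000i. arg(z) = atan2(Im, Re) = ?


Re = -0.9, Im = 8.1
arg = atan2(8.1, -0.9) = 96.3402 degrees

arg(z) = 96.3402 degrees


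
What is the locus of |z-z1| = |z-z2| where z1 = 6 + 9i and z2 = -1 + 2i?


Equal distances means the locus is the perpendicular bisector of z1 and z2.
Midpoint = ((6+(-1))/2, (9+2)/2) = (2.5000, 5.5000)

Perpendicular bisector through (2.5000, 5.5000)


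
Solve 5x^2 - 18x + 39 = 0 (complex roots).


disc = (-18)^2 - 4*5*39 = 324 - 780 = -456
sqrt(|disc|) = sqrt(456) = 21.3542
Real part = 18/(2*5) = 1.8000
Imag part = 21.3542/(2*5) = 2.1354

1.8000 ± 2.1354i


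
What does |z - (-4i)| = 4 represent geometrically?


|z - z0| = r is a circle with center z0 and radius r.
Center = (0, -4), radius = 4

Circle with center (0, -4) and radius 4


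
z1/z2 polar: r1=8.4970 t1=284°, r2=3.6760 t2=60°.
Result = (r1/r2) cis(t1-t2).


r = 8.4970 / 3.6760 = 2.3115
theta = 284° - 60° = 224° = 224° (mod 360)

2.3115 cis(224°)


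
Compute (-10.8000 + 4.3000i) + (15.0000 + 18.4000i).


Real: -10.8 + 15 = 4.2
Imag: 4.3 + 18.4 = 22.7

4.2000 + 22.7000i


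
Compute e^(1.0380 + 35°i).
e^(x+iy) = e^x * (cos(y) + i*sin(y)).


e^1.0380 = 2.82356
cos(35°) = 0.81915
sin(35°) = 0.57358
Real = 2.82356*0.81915 = 2.3129
Imag = 2.82356*0.57358 = 1.6195

2.3129 + 1.6195i


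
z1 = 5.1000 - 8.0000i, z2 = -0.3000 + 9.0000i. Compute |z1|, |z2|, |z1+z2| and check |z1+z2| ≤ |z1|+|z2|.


|z1| = sqrt(5.1^2 + (-8)^2) = sqrt(90.01) = 9.4874
|z2| = sqrt((-0.3)^2 + 9^2) = sqrt(81.09) = 9.0050
z1+z2 = 4.8000 + i
|z1+z2| = sqrt(24.04) = 4.9031
|z1|+|z2| = 9.4874 + 9.0050 = 18.4924

|z1+z2| = 4.9031 ≤ |z1|+|z2| = 18.4924 (verified)


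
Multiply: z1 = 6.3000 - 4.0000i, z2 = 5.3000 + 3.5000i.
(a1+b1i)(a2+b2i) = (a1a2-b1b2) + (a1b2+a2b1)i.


Real = 6.3*5.3 - (-4)*3.5 = 33.39 - (-14) = 47.39
Imag = 6.3*3.5 + 5.3*(-4) = 22.05 - (21.2) = 0.85

47.3900 + 0.8500i


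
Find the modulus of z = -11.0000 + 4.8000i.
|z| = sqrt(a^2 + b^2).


|z| = sqrt((-11)^2 + 4.8^2) = sqrt(121 + 23.04) = sqrt(144.04) = 12.0017

|z| = 12.0017


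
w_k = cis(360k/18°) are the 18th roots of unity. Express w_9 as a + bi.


Angle = 360*9/18 = 180°
a = cos(180°) = -1.0000
b = sin(180°) = 0

-1.0000 + 0i


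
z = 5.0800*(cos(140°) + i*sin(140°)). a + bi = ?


a = 5.0800*cos(140°) = 5.0800*(-0.76604) = -3.8915
b = 5.0800*sin(140°) = 5.0800*0.6428 = 3.2654

-3.8915 + 3.2654i


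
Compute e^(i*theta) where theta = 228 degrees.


cos(228°) = -0.6691
sin(228°) = -0.7431

e^(i*228°) = -0.6691 - 0.7431i


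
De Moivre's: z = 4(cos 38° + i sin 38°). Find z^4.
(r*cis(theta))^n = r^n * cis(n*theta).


r^4 = 4^4 = 256
n*theta = 4*38° = 152° = 152° (mod 360)
a = 256*cos(152°) = -226.0346
b = 256*sin(152°) = 120.1847

256 cis(152°) = -226.0346 + 120.1847i


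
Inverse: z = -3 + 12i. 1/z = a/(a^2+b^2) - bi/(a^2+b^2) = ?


|z|^2 = 9+144 = 153
1/z = (-3 - 12i)/153

1/z = -0.0196 - 0.0784i


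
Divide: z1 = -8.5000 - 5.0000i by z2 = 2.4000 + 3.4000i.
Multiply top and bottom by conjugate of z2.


Conjugate of z2 = 2.4000 - 3.4000i
Numerator: (-8.5000 - 5.0000i)(2.4000 - 3.4000i) = -37.4000 + 16.9000i
Denominator: 2.4^2 + 3.4^2 = 17.32
Result = (-37.4000 + 16.9000i)/17.32

-2.1594 + 0.9758i


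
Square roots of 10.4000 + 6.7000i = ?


|z| = sqrt(108.16+44.89) = 12.3713
sqrt((|z|+a)/2) = sqrt((12.3713+10.4)/2) = sqrt(11.3857) = 3.3743
sqrt((|z|-a)/2) = sqrt((12.3713-10.4)/2) = sqrt(0.9857) = 0.9928

±(3.3743 + 0.9928i) i.e. 3.3743 + 0.9928i and -3.3743 - 0.9928i


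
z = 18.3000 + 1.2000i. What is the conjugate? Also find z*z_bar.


z_bar = 18.3000 - 1.2000i
z*z_bar = 18.3^2 + 1.2^2 = 334.89 + 1.44 = 336.33

z_bar = 18.3000 - 1.2000i, z*z_bar = 336.33


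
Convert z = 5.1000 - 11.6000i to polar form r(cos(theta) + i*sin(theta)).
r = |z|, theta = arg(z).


r = sqrt(26.01+134.56) = sqrt(160.57) = 12.6716
theta = atan2(-11.6, 5.1) = -66.2671 degrees

r = 12.6716, theta = -66.2671 degrees


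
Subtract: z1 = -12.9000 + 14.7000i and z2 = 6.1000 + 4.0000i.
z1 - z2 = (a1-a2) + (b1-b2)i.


Real: -12.9 - 6.1 = -19
Imag: 14.7 - 4 = 10.7

-19.0000 + 10.7000i


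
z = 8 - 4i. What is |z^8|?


|z| = sqrt(64+16) = sqrt(80) = 8.9443
|z^8| = |z|^8 = (sqrt(80))^8 = 80^4 = 40960000

|z^8| = 40960000


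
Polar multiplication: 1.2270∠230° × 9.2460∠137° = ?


r = 1.2270 * 9.2460 = 11.3448
theta = 230° + 137° = 367° = 7° (mod 360)

11.3448 cis(7°)


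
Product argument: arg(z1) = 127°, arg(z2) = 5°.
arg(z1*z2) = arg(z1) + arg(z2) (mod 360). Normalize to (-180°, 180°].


arg(z1*z2) = 127° + 5° = 132°
Normalized to (-180°, 180°]: 132°

132°


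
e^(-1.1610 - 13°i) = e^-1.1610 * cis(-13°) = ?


e^-1.1610 = 0.31317
cos(-13°) = 0.97437
sin(-13°) = -0.22495
Real = 0.31317*0.97437 = 0.3051
Imag = 0.31317*(-0.22495) = -0.0704

0.3051 - 0.0704i


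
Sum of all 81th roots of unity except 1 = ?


With w = e^(2*pi*i/81), all 81 of the 81th roots of unity w^0 = 1, w, ..., w^(80) sum to 0: 1 + w + ... + w^(80) = (1 - w^81)/(1 - w) = 0 since w^81 = 1, w ≠ 1.
Removing the root 1: w + w^2 + ... + w^(80) = 0 - 1 = -1

Sum = -1


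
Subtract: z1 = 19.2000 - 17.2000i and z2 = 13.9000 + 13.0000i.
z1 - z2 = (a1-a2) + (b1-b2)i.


Real: 19.2 - 13.9 = 5.3
Imag: -17.2 - 13 = -30.2

5.3000 - 30.2000i


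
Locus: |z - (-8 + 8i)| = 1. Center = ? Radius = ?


|z - z0| = r is a circle with center z0 and radius r.
Center = (-8, 8), radius = 1

Circle with center (-8, 8) and radius 1


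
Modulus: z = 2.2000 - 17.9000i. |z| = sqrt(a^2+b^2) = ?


|z| = sqrt(2.2^2 + (-17.9)^2) = sqrt(4.84 + 320.41) = sqrt(325.25) = 18.0347

|z| = 18.0347


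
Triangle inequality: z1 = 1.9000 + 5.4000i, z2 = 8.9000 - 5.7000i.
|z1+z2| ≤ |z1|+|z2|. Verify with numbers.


|z1| = sqrt(1.9^2 + 5.4^2) = sqrt(32.77) = 5.7245
|z2| = sqrt(8.9^2 + (-5.7)^2) = sqrt(111.7) = 10.5688
z1+z2 = 10.8000 - 0.3000i
|z1+z2| = sqrt(116.73) = 10.8042
|z1|+|z2| = 5.7245 + 10.5688 = 16.2933

|z1+z2| = 10.8042 ≤ |z1|+|z2| = 16.2933 (verified)


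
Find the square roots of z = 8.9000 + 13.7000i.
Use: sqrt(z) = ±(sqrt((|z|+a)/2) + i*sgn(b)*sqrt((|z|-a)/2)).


|z| = sqrt(79.21+187.69) = 16.3371
sqrt((|z|+a)/2) = sqrt((16.3371+8.9)/2) = sqrt(12.6185) = 3.5523
sqrt((|z|-a)/2) = sqrt((16.3371-8.9)/2) = sqrt(3.7185) = 1.9284

±(3.5523 + 1.9284i) i.e. 3.5523 + 1.9284i and -3.5523 - 1.9284i


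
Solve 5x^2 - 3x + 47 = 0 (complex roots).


disc = (-3)^2 - 4*5*47 = 9 - 940 = -931
sqrt(|disc|) = sqrt(931) = 30.5123
Real part = 3/(2*5) = 0.3000
Imag part = 30.5123/(2*5) = 3.0512

0.3000 ± 3.0512i


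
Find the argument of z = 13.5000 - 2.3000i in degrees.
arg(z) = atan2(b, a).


Re = 13.5, Im = -2.3
arg = atan2(-2.3, 13.5) = -9.6687 degrees

arg(z) = -9.6687 degrees


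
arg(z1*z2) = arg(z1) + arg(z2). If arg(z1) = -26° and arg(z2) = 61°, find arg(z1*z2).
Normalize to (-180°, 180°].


arg(z1*z2) = -26° + 61° = 35°
Normalized to (-180°, 180°]: 35°

35°


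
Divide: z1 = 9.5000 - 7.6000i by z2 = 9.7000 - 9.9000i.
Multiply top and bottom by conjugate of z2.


Conjugate of z2 = 9.7000 + 9.9000i
Numerator: (9.5000 - 7.6000i)(9.7000 + 9.9000i) = 167.3900 + 20.3300i
Denominator: 9.7^2 + (-9.9)^2 = 192.1
Result = (167.3900 + 20.3300i)/192.1

0.8714 + 0.1058i


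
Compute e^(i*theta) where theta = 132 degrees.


cos(132°) = -0.6691
sin(132°) = 0.7431

e^(i*132°) = -0.6691 + 0.7431i


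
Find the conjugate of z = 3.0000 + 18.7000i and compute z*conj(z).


z_bar = 3.0000 - 18.7000i
z*z_bar = 3^2 + 18.7^2 = 9 + 349.69 = 358.69

z_bar = 3.0000 - 18.7000i, z*z_bar = 358.69


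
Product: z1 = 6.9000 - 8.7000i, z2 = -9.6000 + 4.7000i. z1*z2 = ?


Real = 6.9*(-9.6) - (-8.7)*4.7 = -66.24 - (-40.89) = -25.35
Imag = 6.9*4.7 - (9.6)*(-8.7) = 32.43 + 83.52 = 115.95

-25.3500 + 115.9500i


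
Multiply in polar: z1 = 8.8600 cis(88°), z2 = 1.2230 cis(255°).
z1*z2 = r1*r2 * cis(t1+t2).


r = 8.8600 * 1.2230 = 10.8358
theta = 88° + 255° = 343° = 343° (mod 360)

10.8358 cis(343°)


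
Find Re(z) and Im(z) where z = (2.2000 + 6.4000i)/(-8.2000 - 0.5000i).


Multiply by conjugate: (2.2000 + 6.4000i)(-8.2000 + 0.5000i) / ((-8.2)^2 + (-0.5)^2)
Numerator real = 2.2*(-8.2) + 6.4*(-0.5) = -21.24
Numerator imag = 6.4*(-8.2) - 2.2*(-0.5) = -51.38
Denominator = 67.49
Re(z) = -21.24/67.49 = -0.3147
Im(z) = -51.38/67.49 = -0.7613

Re(z) = -0.3147, Im(z) = -0.7613


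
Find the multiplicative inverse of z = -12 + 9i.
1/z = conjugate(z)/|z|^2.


|z|^2 = 144+81 = 225
1/z = (-12 - 9i)/225

1/z = -0.0533 - 0.0400i


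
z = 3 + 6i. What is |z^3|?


|z| = sqrt(9+36) = sqrt(45) = 6.7082
|z^3| = |z|^3 = (sqrt(45))^3 = 45*sqrt(45)

|z^3| = 45*sqrt(45) ≈ 301.8692


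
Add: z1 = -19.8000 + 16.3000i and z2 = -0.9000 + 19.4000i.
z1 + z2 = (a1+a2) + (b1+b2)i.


Real: -19.8 - 0.9 = -20.7
Imag: 16.3 + 19.4 = 35.7

-20.7000 + 35.7000i


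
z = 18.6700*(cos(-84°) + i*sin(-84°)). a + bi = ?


a = 18.6700*cos(-84°) = 18.6700*0.104528 = 1.9515
b = 18.6700*sin(-84°) = 18.6700*(-0.99452) = -18.5677

1.9515 - 18.5677i


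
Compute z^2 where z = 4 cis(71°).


r^2 = 4^2 = 16
n*theta = 2*71° = 142° = 142° (mod 360)
a = 16*cos(142°) = -12.6082
b = 16*sin(142°) = 9.8506

16 cis(142°) = -12.6082 + 9.8506i


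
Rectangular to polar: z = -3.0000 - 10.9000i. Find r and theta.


r = sqrt(9+118.81) = sqrt(127.81) = 11.3053
theta = atan2(-10.9, -3) = -105.3885 degrees

r = 11.3053, theta = -105.3885 degrees


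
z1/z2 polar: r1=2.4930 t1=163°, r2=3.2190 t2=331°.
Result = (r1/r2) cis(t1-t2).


r = 2.4930 / 3.2190 = 0.7745
theta = 163° - 331° = -168° = 192° (mod 360)

0.7745 cis(192°)


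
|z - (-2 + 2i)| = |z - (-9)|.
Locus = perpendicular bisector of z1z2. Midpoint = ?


Equal distances means the locus is the perpendicular bisector of z1 and z2.
Midpoint = ((-2+(-9))/2, (2+0)/2) = (-5.5000, 1.0000)

Perpendicular bisector through (-5.5000, 1.0000)


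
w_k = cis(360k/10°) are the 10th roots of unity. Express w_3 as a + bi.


Angle = 360*3/10 = 108°
a = cos(108°) = -0.3090
b = sin(108°) = 0.9511

-0.3090 + 0.9511i


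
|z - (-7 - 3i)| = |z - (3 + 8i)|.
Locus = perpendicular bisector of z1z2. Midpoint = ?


Equal distances means the locus is the perpendicular bisector of z1 and z2.
Midpoint = ((-7+3)/2, (-3+8)/2) = (-2.0000, 2.5000)

Perpendicular bisector through (-2.0000, 2.5000)


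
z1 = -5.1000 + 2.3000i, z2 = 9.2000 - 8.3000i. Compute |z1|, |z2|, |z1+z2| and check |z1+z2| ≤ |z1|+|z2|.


|z1| = sqrt((-5.1)^2 + 2.3^2) = sqrt(31.3) = 5.5946
|z2| = sqrt(9.2^2 + (-8.3)^2) = sqrt(153.53) = 12.3907
z1+z2 = 4.1000 - 6.0000i
|z1+z2| = sqrt(52.81) = 7.2670
|z1|+|z2| = 5.5946 + 12.3907 = 17.9853

|z1+z2| = 7.2670 ≤ |z1|+|z2| = 17.9853 (verified)


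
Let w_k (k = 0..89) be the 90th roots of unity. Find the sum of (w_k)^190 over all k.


The roots are w_k = w^k with w = e^(2*pi*i/90), and (w^k)^190 = (w^190)^k.
So S = 1 + u + u^2 + ... + u^(89) with u = w^190.
190 = 2*90 + 10, so 190 is not a multiple of 90: u = (w^90)^2 * w^10 = w^10 ≠ 1 (w is a primitive 90th root), while u^90 = (w^90)^190 = 1.
Geometric series: S = (1 - u^90)/(1 - u) = (1 - 1)/(1 - u) = 0

S = 0


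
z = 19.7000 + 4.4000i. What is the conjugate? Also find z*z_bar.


z_bar = 19.7000 - 4.4000i
z*z_bar = 19.7^2 + 4.4^2 = 388.09 + 19.36 = 407.45

z_bar = 19.7000 - 4.4000i, z*z_bar = 407.45


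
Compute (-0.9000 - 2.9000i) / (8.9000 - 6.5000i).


Conjugate of z2 = 8.9000 + 6.5000i
Numerator: (-0.9000 - 2.9000i)(8.9000 + 6.5000i) = 10.8400 - 31.6600i
Denominator: 8.9^2 + (-6.5)^2 = 121.46
Result = (10.8400 - 31.6600i)/121.46

0.0892 - 0.2607i


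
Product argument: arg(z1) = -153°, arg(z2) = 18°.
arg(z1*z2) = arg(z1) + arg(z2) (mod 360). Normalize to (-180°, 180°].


arg(z1*z2) = -153° + 18° = -135°
Normalized to (-180°, 180°]: -135°

-135°


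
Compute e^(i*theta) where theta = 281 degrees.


cos(281°) = 0.1908
sin(281°) = -0.9816

e^(i*281°) = 0.1908 - 0.9816i


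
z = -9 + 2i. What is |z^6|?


|z| = sqrt(81+4) = sqrt(85) = 9.2195
|z^6| = |z|^6 = (sqrt(85))^6 = 85^3 = 614125

|z^6| = 614125


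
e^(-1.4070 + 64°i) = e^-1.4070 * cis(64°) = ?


e^-1.4070 = 0.24488
cos(64°) = 0.43837
sin(64°) = 0.8988
Real = 0.24488*0.43837 = 0.1073
Imag = 0.24488*0.8988 = 0.2201

0.1073 + 0.2201i


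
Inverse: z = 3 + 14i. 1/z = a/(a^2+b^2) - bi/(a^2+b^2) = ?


|z|^2 = 9+196 = 205
1/z = (3 - 14i)/205

1/z = 0.0146 - 0.0683i


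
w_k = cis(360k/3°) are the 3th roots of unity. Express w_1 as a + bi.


Angle = 360*1/3 = 120°
a = cos(120°) = -0.5000
b = sin(120°) = 0.8660

-0.5000 + 0.8660i


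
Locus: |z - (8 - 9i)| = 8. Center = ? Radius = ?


|z - z0| = r is a circle with center z0 and radius r.
Center = (8, -9), radius = 8

Circle with center (8, -9) and radius 8


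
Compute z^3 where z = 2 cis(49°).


r^3 = 2^3 = 8
n*theta = 3*49° = 147° = 147° (mod 360)
a = 8*cos(147°) = -6.7094
b = 8*sin(147°) = 4.3571

8 cis(147°) = -6.7094 + 4.3571i


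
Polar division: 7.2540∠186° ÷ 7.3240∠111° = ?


r = 7.2540 / 7.3240 = 0.9904
theta = 186° - 111° = 75° = 75° (mod 360)

0.9904 cis(75°)


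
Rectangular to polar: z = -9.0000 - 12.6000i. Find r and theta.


r = sqrt(81+158.76) = sqrt(239.76) = 15.4842
theta = atan2(-12.6, -9) = -125.5377 degrees

r = 15.4842, theta = -125.5377 degrees


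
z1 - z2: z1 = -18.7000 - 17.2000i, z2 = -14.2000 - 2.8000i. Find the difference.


Real: -18.7 + 14.2 = -4.5
Imag: -17.2 + 2.8 = -14.4

-4.5000 - 14.4000i


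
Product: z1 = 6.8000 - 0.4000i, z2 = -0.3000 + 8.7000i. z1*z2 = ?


Real = 6.8*(-0.3) - (-0.4)*8.7 = -2.04 - (-3.48) = 1.44
Imag = 6.8*8.7 - (0.3)*(-0.4) = 59.16 + 0.12 = 59.28

1.4400 + 59.2800i


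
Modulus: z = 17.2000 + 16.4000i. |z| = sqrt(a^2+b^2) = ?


|z| = sqrt(17.2^2 + 16.4^2) = sqrt(295.84 + 268.96) = sqrt(564.8) = 23.7655

|z| = 23.7655


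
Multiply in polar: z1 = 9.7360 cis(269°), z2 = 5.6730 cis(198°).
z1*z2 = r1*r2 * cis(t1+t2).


r = 9.7360 * 5.6730 = 55.2323
theta = 269° + 198° = 467° = 107° (mod 360)

55.2323 cis(107°)


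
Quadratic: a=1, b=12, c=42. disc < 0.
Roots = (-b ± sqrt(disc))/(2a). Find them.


disc = 12^2 - 4*1*42 = 144 - 168 = -24
sqrt(|disc|) = sqrt(24) = 4.8990
Real part = -12/(2*1) = -6.0000
Imag part = 4.8990/(2*1) = 2.4495

-6.0000 ± 2.4495i


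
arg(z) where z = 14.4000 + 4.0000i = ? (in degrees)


Re = 14.4, Im = 4
arg = atan2(4, 14.4) = 15.5241 degrees

arg(z) = 15.5241 degrees


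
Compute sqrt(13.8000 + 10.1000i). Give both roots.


|z| = sqrt(190.44+102.01) = 17.1012
sqrt((|z|+a)/2) = sqrt((17.1012+13.8)/2) = sqrt(15.4506) = 3.9307
sqrt((|z|-a)/2) = sqrt((17.1012-13.8)/2) = sqrt(1.6506) = 1.2848

±(3.9307 + 1.2848i) i.e. 3.9307 + 1.2848i and -3.9307 - 1.2848i


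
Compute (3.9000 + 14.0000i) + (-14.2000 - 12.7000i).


Real: 3.9 - 14.2 = -10.3
Imag: 14 - 12.7 = 1.3

-10.3000 + 1.3000i


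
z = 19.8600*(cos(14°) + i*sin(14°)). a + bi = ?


a = 19.8600*cos(14°) = 19.8600*0.970296 = 19.2701
b = 19.8600*sin(14°) = 19.8600*0.241922 = 4.8046

19.2701 + 4.8046i


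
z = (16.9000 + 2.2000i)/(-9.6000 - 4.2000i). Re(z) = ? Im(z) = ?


Multiply by conjugate: (16.9000 + 2.2000i)(-9.6000 + 4.2000i) / ((-9.6)^2 + (-4.2)^2)
Numerator real = 16.9*(-9.6) + 2.2*(-4.2) = -171.48
Numerator imag = 2.2*(-9.6) - 16.9*(-4.2) = 49.86
Denominator = 109.8
Re(z) = -171.48/109.8 = -1.5617
Im(z) = 49.86/109.8 = 0.4541

Re(z) = -1.5617, Im(z) = 0.4541


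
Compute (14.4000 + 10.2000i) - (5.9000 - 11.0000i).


Real: 14.4 - 5.9 = 8.5
Imag: 10.2 + 11 = 21.2

8.5000 + 21.2000i


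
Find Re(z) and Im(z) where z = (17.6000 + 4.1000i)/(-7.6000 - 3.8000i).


Multiply by conjugate: (17.6000 + 4.1000i)(-7.6000 + 3.8000i) / ((-7.6)^2 + (-3.8)^2)
Numerator real = 17.6*(-7.6) + 4.1*(-3.8) = -149.34
Numerator imag = 4.1*(-7.6) - 17.6*(-3.8) = 35.72
Denominator = 72.2
Re(z) = -149.34/72.2 = -2.0684
Im(z) = 35.72/72.2 = 0.4947

Re(z) = -2.0684, Im(z) = 0.4947


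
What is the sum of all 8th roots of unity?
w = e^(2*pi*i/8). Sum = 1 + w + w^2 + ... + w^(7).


The sum of all 8th roots of unity is 0.
Geometric series: (1 - w^8)/(1 - w) = (1-1)/(1-w) = 0 since w^8 = 1, w ≠ 1.
Alternatively: coefficient of z^7 in z^8 - 1 is 0.

0


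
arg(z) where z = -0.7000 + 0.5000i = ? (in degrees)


Re = -0.7, Im = 0.5
arg = atan2(0.5, -0.7) = 144.4623 degrees

arg(z) = 144.4623 degrees


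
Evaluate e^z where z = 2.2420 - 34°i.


e^2.2420 = 9.4121
cos(-34°) = 0.82904
sin(-34°) = -0.5592
Real = 9.4121*0.82904 = 7.8030
Imag = 9.4121*(-0.5592) = -5.2632

7.8030 - 5.2632i


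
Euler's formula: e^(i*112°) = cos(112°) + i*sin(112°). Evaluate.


cos(112°) = -0.3746
sin(112°) = 0.9272

e^(i*112°) = -0.3746 + 0.9272i


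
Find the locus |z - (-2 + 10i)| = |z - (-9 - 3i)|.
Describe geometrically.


Equal distances means the locus is the perpendicular bisector of z1 and z2.
Midpoint = ((-2+(-9))/2, (10+(-3))/2) = (-5.5000, 3.5000)

Perpendicular bisector through (-5.5000, 3.5000)


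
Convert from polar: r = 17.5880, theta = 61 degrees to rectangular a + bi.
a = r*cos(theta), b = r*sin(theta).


a = 17.5880*cos(61°) = 17.5880*0.48481 = 8.5268
b = 17.5880*sin(61°) = 17.5880*0.87462 = 15.3828

8.5268 + 15.3828i


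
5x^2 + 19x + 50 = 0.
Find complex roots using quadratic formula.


disc = 19^2 - 4*5*50 = 361 - 1000 = -639
sqrt(|disc|) = sqrt(639) = 25.2784
Real part = -19/(2*5) = -1.9000
Imag part = 25.2784/(2*5) = 2.5278

-1.9000 ± 2.5278i


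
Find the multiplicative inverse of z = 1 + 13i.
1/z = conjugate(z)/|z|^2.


|z|^2 = 1+169 = 170
1/z = (1 - 13i)/170

1/z = 0.0059 - 0.0765i


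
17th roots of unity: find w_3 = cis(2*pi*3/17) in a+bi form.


Angle = 360*3/17 = 63.5294°
a = cos(63.5294°) = 0.4457
b = sin(63.5294°) = 0.8952

0.4457 + 0.8952i


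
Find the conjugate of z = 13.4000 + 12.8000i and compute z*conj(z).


z_bar = 13.4000 - 12.8000i
z*z_bar = 13.4^2 + 12.8^2 = 179.56 + 163.84 = 343.4

z_bar = 13.4000 - 12.8000i, z*z_bar = 343.4


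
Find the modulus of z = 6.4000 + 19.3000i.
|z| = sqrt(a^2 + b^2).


|z| = sqrt(6.4^2 + 19.3^2) = sqrt(40.96 + 372.49) = sqrt(413.45) = 20.3335

|z| = 20.3335


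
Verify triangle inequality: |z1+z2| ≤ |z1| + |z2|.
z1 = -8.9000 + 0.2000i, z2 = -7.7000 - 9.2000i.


|z1| = sqrt((-8.9)^2 + 0.2^2) = sqrt(79.25) = 8.9022
|z2| = sqrt((-7.7)^2 + (-9.2)^2) = sqrt(143.93) = 11.9971
z1+z2 = -16.6000 - 9.0000i
|z1+z2| = sqrt(356.56) = 18.8828
|z1|+|z2| = 8.9022 + 11.9971 = 20.8993

|z1+z2| = 18.8828 ≤ |z1|+|z2| = 20.8993 (verified)


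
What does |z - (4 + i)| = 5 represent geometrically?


|z - z0| = r is a circle with center z0 and radius r.
Center = (4, 1), radius = 5

Circle with center (4, 1) and radius 5


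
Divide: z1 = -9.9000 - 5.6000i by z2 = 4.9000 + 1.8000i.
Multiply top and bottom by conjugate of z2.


Conjugate of z2 = 4.9000 - 1.8000i
Numerator: (-9.9000 - 5.6000i)(4.9000 - 1.8000i) = -58.5900 - 9.6200i
Denominator: 4.9^2 + 1.8^2 = 27.25
Result = (-58.5900 - 9.6200i)/27.25

-2.1501 - 0.3530i


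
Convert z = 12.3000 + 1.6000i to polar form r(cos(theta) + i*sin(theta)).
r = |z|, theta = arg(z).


r = sqrt(151.29+2.56) = sqrt(153.85) = 12.4036
theta = atan2(1.6, 12.3) = 7.4115 degrees

r = 12.4036, theta = 7.4115 degrees


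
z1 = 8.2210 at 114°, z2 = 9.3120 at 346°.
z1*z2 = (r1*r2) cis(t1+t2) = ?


r = 8.2210 * 9.3120 = 76.5540
theta = 114° + 346° = 460° = 100° (mod 360)

76.5540 cis(100°)


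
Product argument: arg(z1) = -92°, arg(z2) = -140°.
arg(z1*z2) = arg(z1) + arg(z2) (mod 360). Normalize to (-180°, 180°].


arg(z1*z2) = -92° - 140° = -232°
Normalized to (-180°, 180°]: 128°

128°


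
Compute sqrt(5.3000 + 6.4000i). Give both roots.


|z| = sqrt(28.09+40.96) = 8.3096
sqrt((|z|+a)/2) = sqrt((8.3096+5.3)/2) = sqrt(6.8048) = 2.6086
sqrt((|z|-a)/2) = sqrt((8.3096-5.3)/2) = sqrt(1.5048) = 1.2267

±(2.6086 + 1.2267i) i.e. 2.6086 + 1.2267i and -2.6086 - 1.2267i


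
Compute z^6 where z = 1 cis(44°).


r^6 = 1^6 = 1
n*theta = 6*44° = 264° = 264° (mod 360)
a = 1*cos(264°) = -0.1045
b = 1*sin(264°) = -0.9945

1 cis(264°) = -0.1045 - 0.9945i


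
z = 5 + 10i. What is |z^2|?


|z| = sqrt(25+100) = sqrt(125) = 11.1803
|z^2| = |z|^2 = (sqrt(125))^2 = 125

|z^2| = 125


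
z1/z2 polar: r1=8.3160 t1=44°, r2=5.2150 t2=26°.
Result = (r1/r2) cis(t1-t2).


r = 8.3160 / 5.2150 = 1.5946
theta = 44° - 26° = 18° = 18° (mod 360)

1.5946 cis(18°)


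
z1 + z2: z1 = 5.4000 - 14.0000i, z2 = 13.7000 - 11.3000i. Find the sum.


Real: 5.4 + 13.7 = 19.1
Imag: -14 - 11.3 = -25.3

19.1000 - 25.3000i


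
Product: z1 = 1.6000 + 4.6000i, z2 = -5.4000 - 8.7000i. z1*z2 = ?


Real = 1.6*(-5.4) - 4.6*(-8.7) = -8.64 - (-40.02) = 31.38
Imag = 1.6*(-8.7) - (5.4)*4.6 = -13.92 - (24.84) = -38.76

31.3800 - 38.7600i


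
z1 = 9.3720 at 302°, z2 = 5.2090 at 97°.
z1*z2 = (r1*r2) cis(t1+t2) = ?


r = 9.3720 * 5.2090 = 48.8187
theta = 302° + 97° = 399° = 39° (mod 360)

48.8187 cis(39°)


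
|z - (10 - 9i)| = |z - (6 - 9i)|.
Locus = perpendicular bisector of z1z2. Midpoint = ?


Equal distances means the locus is the perpendicular bisector of z1 and z2.
Midpoint = ((10+6)/2, (-9+(-9))/2) = (8.0000, -9.0000)

Perpendicular bisector through (8.0000, -9.0000)


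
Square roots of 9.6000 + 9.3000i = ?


|z| = sqrt(92.16+86.49) = 13.3660
sqrt((|z|+a)/2) = sqrt((13.3660+9.6)/2) = sqrt(11.4830) = 3.3887
sqrt((|z|-a)/2) = sqrt((13.3660-9.6)/2) = sqrt(1.8830) = 1.3722

±(3.3887 + 1.3722i) i.e. 3.3887 + 1.3722i and -3.3887 - 1.3722i


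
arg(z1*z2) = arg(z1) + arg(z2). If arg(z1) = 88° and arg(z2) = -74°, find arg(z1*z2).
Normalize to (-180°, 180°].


arg(z1*z2) = 88° - 74° = 14°
Normalized to (-180°, 180°]: 14°

14°


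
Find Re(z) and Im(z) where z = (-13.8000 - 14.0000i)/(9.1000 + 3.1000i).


Multiply by conjugate: (-13.8000 - 14.0000i)(9.1000 - 3.1000i) / (9.1^2 + 3.1^2)
Numerator real = -13.8*9.1 - (14)*3.1 = -168.98
Numerator imag = -14*9.1 - (-13.8)*3.1 = -84.62
Denominator = 92.42
Re(z) = -168.98/92.42 = -1.8284
Im(z) = -84.62/92.42 = -0.9156

Re(z) = -1.8284, Im(z) = -0.9156


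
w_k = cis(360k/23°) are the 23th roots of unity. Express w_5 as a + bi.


Angle = 360*5/23 = 78.2609°
a = cos(78.2609°) = 0.2035
b = sin(78.2609°) = 0.9791

0.2035 + 0.9791i


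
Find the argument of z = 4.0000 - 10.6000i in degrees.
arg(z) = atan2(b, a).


Re = 4, Im = -10.6
arg = atan2(-10.6, 4) = -69.3256 degrees

arg(z) = -69.3256 degrees


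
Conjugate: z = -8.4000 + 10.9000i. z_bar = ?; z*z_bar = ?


z_bar = -8.4000 - 10.9000i
z*z_bar = (-8.4)^2 + 10.9^2 = 70.56 + 118.81 = 189.37

z_bar = -8.4000 - 10.9000i, z*z_bar = 189.37


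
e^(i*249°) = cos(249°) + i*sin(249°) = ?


cos(249°) = -0.3584
sin(249°) = -0.9336

e^(i*249°) = -0.3584 - 0.9336i


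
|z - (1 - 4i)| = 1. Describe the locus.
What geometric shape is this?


|z - z0| = r is a circle with center z0 and radius r.
Center = (1, -4), radius = 1

Circle with center (1, -4) and radius 1


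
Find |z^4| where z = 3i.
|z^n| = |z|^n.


|z| = sqrt(0+9) = sqrt(9) = 3
|z^4| = |z|^4 = 3^4 = 81

|z^4| = 81


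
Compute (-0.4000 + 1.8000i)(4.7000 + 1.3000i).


Real = -0.4*4.7 - 1.8*1.3 = -1.88 - 2.34 = -4.22
Imag = -0.4*1.3 + 4.7*1.8 = -0.52 + 8.46 = 7.94

-4.2200 + 7.9400i


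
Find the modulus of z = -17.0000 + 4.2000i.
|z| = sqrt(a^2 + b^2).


|z| = sqrt((-17)^2 + 4.2^2) = sqrt(289 + 17.64) = sqrt(306.64) = 17.5111

|z| = 17.5111


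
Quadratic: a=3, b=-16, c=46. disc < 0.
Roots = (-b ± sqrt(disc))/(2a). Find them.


disc = (-16)^2 - 4*3*46 = 256 - 552 = -296
sqrt(|disc|) = sqrt(296) = 17.2047
Real part = 16/(2*3) = 2.6667
Imag part = 17.2047/(2*3) = 2.8674

2.6667 ± 2.8674i


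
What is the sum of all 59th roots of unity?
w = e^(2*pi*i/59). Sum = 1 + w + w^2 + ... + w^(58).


The sum of all 59th roots of unity is 0.
Geometric series: (1 - w^59)/(1 - w) = (1-1)/(1-w) = 0 since w^59 = 1, w ≠ 1.
Alternatively: coefficient of z^58 in z^59 - 1 is 0.

0


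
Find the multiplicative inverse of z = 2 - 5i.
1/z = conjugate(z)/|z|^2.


|z|^2 = 4+25 = 29
1/z = (2 + 5i)/29

1/z = 0.0690 + 0.1724i


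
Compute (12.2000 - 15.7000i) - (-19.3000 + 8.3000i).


Real: 12.2 + 19.3 = 31.5
Imag: -15.7 - 8.3 = -24

31.5000 - 24.0000i


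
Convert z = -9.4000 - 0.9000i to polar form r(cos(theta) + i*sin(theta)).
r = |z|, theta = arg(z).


r = sqrt(88.36+0.81) = sqrt(89.17) = 9.4430
theta = atan2(-0.9, -9.4) = -174.5309 degrees

r = 9.4430, theta = -174.5309 degrees


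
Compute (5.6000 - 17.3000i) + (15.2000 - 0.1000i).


Real: 5.6 + 15.2 = 20.8
Imag: -17.3 - 0.1 = -17.4

20.8000 - 17.4000i


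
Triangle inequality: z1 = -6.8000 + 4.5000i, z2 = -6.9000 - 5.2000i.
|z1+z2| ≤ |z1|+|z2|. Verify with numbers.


|z1| = sqrt((-6.8)^2 + 4.5^2) = sqrt(66.49) = 8.1541
|z2| = sqrt((-6.9)^2 + (-5.2)^2) = sqrt(74.65) = 8.6400
z1+z2 = -13.7000 - 0.7000i
|z1+z2| = sqrt(188.18) = 13.7179
|z1|+|z2| = 8.1541 + 8.6400 = 16.7941

|z1+z2| = 13.7179 ≤ |z1|+|z2| = 16.7941 (verified)


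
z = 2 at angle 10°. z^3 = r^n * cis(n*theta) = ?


r^3 = 2^3 = 8
n*theta = 3*10° = 30° = 30° (mod 360)
a = 8*cos(30°) = 6.9282
b = 8*sin(30°) = 4.0000

8 cis(30°) = 6.9282 + 4.0000i


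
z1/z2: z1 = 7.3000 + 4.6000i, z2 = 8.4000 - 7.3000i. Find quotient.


Conjugate of z2 = 8.4000 + 7.3000i
Numerator: (7.3000 + 4.6000i)(8.4000 + 7.3000i) = 27.7400 + 91.9300i
Denominator: 8.4^2 + (-7.3)^2 = 123.85
Result = (27.7400 + 91.9300i)/123.85

0.2240 + 0.7423i


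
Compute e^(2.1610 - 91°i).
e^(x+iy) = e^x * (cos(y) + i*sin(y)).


e^2.1610 = 8.6798
cos(-91°) = -0.01745
sin(-91°) = -0.99985
Real = 8.6798*(-0.01745) = -0.1515
Imag = 8.6798*(-0.99985) = -8.6785

-0.1515 - 8.6785i


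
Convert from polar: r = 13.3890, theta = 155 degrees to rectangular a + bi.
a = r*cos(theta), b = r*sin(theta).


a = 13.3890*cos(155°) = 13.3890*(-0.90631) = -12.1346
b = 13.3890*sin(155°) = 13.3890*0.422618 = 5.6584

-12.1346 + 5.6584i


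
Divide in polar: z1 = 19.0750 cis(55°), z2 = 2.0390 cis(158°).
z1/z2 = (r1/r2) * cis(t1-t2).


r = 19.0750 / 2.0390 = 9.3551
theta = 55° - 158° = -103° = 257° (mod 360)

9.3551 cis(257°)


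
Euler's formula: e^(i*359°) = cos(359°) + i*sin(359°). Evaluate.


cos(359°) = 0.9998
sin(359°) = -0.0175

e^(i*359°) = 0.9998 - 0.0175i


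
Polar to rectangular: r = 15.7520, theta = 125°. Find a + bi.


a = 15.7520*cos(125°) = 15.7520*(-0.57358) = -9.0350
b = 15.7520*sin(125°) = 15.7520*0.81915 = 12.9033

-9.0350 + 12.9033i


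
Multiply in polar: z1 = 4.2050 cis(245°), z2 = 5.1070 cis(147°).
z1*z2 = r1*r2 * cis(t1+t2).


r = 4.2050 * 5.1070 = 21.4749
theta = 245° + 147° = 392° = 32° (mod 360)

21.4749 cis(32°)


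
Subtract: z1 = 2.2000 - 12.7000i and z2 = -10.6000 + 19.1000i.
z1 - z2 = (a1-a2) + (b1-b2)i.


Real: 2.2 + 10.6 = 12.8
Imag: -12.7 - 19.1 = -31.8

12.8000 - 31.8000i


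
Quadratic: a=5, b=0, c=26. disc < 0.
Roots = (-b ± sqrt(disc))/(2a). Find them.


disc = 0^2 - 4*5*26 = 0 - 520 = -520
sqrt(|disc|) = sqrt(520) = 22.8035
Real part = 0/(2*5) = 0
Imag part = 22.8035/(2*5) = 2.2804

0 ± 2.2804i


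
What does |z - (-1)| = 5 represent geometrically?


|z - z0| = r is a circle with center z0 and radius r.
Center = (-1, 0), radius = 5

Circle with center (-1, 0) and radius 5


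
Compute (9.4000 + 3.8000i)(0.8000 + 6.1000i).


Real = 9.4*0.8 - 3.8*6.1 = 7.52 - 23.18 = -15.66
Imag = 9.4*6.1 + 0.8*3.8 = 57.34 + 3.04 = 60.38

-15.6600 + 60.3800i


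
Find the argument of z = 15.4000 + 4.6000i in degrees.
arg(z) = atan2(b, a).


Re = 15.4, Im = 4.6
arg = atan2(4.6, 15.4) = 16.6310 degrees

arg(z) = 16.6310 degrees


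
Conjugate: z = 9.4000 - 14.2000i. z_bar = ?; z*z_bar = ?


z_bar = 9.4000 + 14.2000i
z*z_bar = 9.4^2 + (-14.2)^2 = 88.36 + 201.64 = 290

z_bar = 9.4000 + 14.2000i, z*z_bar = 290


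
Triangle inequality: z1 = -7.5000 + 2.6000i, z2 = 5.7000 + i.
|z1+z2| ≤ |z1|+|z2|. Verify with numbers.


|z1| = sqrt((-7.5)^2 + 2.6^2) = sqrt(63.01) = 7.9379
|z2| = sqrt(5.7^2 + 1^2) = sqrt(33.49) = 5.7871
z1+z2 = -1.8000 + 3.6000i
|z1+z2| = sqrt(16.2) = 4.0249
|z1|+|z2| = 7.9379 + 5.7871 = 13.7250

|z1+z2| = 4.0249 ≤ |z1|+|z2| = 13.7250 (verified)


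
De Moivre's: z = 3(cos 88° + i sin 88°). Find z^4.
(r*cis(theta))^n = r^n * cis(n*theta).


r^4 = 3^4 = 81
n*theta = 4*88° = 352° = 352° (mod 360)
a = 81*cos(352°) = 80.2117
b = 81*sin(352°) = -11.2730

81 cis(352°) = 80.2117 - 11.2730i


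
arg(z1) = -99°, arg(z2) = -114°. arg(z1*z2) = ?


arg(z1*z2) = -99° - 114° = -213°
Normalized to (-180°, 180°]: 147°

147°


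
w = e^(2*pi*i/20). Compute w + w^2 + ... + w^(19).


With w = e^(2*pi*i/20), all 20 of the 20th roots of unity w^0 = 1, w, ..., w^(19) sum to 0: 1 + w + ... + w^(19) = (1 - w^20)/(1 - w) = 0 since w^20 = 1, w ≠ 1.
Removing the root 1: w + w^2 + ... + w^(19) = 0 - 1 = -1

Sum = -1


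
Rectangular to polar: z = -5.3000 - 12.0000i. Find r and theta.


r = sqrt(28.09+144) = sqrt(172.09) = 13.1183
theta = atan2(-12, -5.3) = -113.8294 degrees

r = 13.1183, theta = -113.8294 degrees


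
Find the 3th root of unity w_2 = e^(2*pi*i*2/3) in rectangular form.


Angle = 360*2/3 = 240°
a = cos(240°) = -0.5000
b = sin(240°) = -0.8660

-0.5000 - 0.8660i


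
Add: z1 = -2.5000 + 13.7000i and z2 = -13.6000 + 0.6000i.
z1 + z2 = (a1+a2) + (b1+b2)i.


Real: -2.5 - 13.6 = -16.1
Imag: 13.7 + 0.6 = 14.3

-16.1000 + 14.3000i


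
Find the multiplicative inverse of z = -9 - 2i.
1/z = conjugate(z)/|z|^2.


|z|^2 = 81+4 = 85
1/z = (-9 + 2i)/85

1/z = -0.1059 + 0.0235i


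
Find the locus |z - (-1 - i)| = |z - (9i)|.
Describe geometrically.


Equal distances means the locus is the perpendicular bisector of z1 and z2.
Midpoint = ((-1+0)/2, (-1+9)/2) = (-0.5000, 4.0000)

Perpendicular bisector through (-0.5000, 4.0000)


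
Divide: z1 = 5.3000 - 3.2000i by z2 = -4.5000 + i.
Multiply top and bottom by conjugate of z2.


Conjugate of z2 = -4.5000 - i
Numerator: (5.3000 - 3.2000i)(-4.5000 - i) = -27.0500 + 9.1000i
Denominator: (-4.5)^2 + 1^2 = 21.25
Result = (-27.0500 + 9.1000i)/21.25

-1.2729 + 0.4282i


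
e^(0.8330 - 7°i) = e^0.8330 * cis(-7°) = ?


e^0.8330 = 2.3002
cos(-7°) = 0.99255
sin(-7°) = -0.12187
Real = 2.3002*0.99255 = 2.2831
Imag = 2.3002*(-0.12187) = -0.2803

2.2831 - 0.2803i


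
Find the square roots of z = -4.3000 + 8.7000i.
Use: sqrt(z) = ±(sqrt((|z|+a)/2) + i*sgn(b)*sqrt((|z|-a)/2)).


|z| = sqrt(18.49+75.69) = 9.7046
sqrt((|z|+a)/2) = sqrt((9.7046+(-4.3))/2) = sqrt(2.7023) = 1.6439
sqrt((|z|-a)/2) = sqrt((9.7046-(-4.3))/2) = sqrt(7.0023) = 2.6462

±(1.6439 + 2.6462i) i.e. 1.6439 + 2.6462i and -1.6439 - 2.6462i
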